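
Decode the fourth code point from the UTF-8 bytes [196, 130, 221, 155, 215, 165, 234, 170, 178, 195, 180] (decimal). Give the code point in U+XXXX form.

U+AAB2

Offset 0: leading byte 0xC4 = 11000100 → 2-byte char #1 = C4 82.
Offset 2: leading byte 0xDD = 11011101 → 2-byte char #2 = DD 9B.
Offset 4: leading byte 0xD7 = 11010111 → 2-byte char #3 = D7 A5.
Offset 6: leading byte 0xEA = 11101010 → 3-byte char #4 = EA AA B2.
Leading byte 0xEA = 11101010 matches 1110xxxx → 3-byte sequence.
Byte 1: 0xEA = 11101010, payload 1010 (4 bits).
Byte 2: 0xAA = 10101010 (10xxxxxx ✓), payload 101010.
Byte 3: 0xB2 = 10110010 (10xxxxxx ✓), payload 110010.
Concatenate: 1010101010110010 = 0xAAB2 (16 bits → U+AAB2).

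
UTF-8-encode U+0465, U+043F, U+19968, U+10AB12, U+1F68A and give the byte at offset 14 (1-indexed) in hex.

0x9F

1-indexed offset 14 is 0-indexed offset 13.
U+0465 → 2-byte form D1 A5 at offsets 0–1.
U+043F → 2-byte form D0 BF at offsets 2–3.
U+19968 → 4-byte form F0 99 A5 A8 at offsets 4–7.
U+10AB12 → 4-byte form F4 8A AC 92 at offsets 8–11.
U+1F68A → 4-byte form F0 9F 9A 8A at offsets 12–15.
Offset 13 falls in char 5's range; it's byte 2 of F0 9F 9A 8A = 0x9F.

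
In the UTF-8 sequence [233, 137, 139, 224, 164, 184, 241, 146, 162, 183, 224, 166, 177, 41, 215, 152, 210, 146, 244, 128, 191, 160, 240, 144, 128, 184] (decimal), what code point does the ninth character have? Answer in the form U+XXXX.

U+10038

Offset 0: leading byte 0xE9 = 11101001 → 3-byte char #1 = E9 89 8B.
Offset 3: leading byte 0xE0 = 11100000 → 3-byte char #2 = E0 A4 B8.
Offset 6: leading byte 0xF1 = 11110001 → 4-byte char #3 = F1 92 A2 B7.
Offset 10: leading byte 0xE0 = 11100000 → 3-byte char #4 = E0 A6 B1.
Offset 13: leading byte 0x29 = 00101001 → 1-byte char #5 = 29.
Offset 14: leading byte 0xD7 = 11010111 → 2-byte char #6 = D7 98.
Offset 16: leading byte 0xD2 = 11010010 → 2-byte char #7 = D2 92.
Offset 18: leading byte 0xF4 = 11110100 → 4-byte char #8 = F4 80 BF A0.
Offset 22: leading byte 0xF0 = 11110000 → 4-byte char #9 = F0 90 80 B8.
Leading byte 0xF0 = 11110000 matches 11110xxx → 4-byte sequence.
Byte 1: 0xF0 = 11110000, payload 000 (3 bits).
Byte 2: 0x90 = 10010000 (10xxxxxx ✓), payload 010000.
Byte 3: 0x80 = 10000000 (10xxxxxx ✓), payload 000000.
Byte 4: 0xB8 = 10111000 (10xxxxxx ✓), payload 111000.
Concatenate: 000010000000000111000 = 0x10038 (21 bits → U+10038).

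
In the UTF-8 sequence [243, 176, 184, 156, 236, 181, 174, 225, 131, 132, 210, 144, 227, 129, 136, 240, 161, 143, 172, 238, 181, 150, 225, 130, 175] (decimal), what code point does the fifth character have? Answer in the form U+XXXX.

Offset 0: leading byte 0xF3 = 11110011 → 4-byte char #1 = F3 B0 B8 9C.
Offset 4: leading byte 0xEC = 11101100 → 3-byte char #2 = EC B5 AE.
Offset 7: leading byte 0xE1 = 11100001 → 3-byte char #3 = E1 83 84.
Offset 10: leading byte 0xD2 = 11010010 → 2-byte char #4 = D2 90.
Offset 12: leading byte 0xE3 = 11100011 → 3-byte char #5 = E3 81 88.
Leading byte 0xE3 = 11100011 matches 1110xxxx → 3-byte sequence.
Byte 1: 0xE3 = 11100011, payload 0011 (4 bits).
Byte 2: 0x81 = 10000001 (10xxxxxx ✓), payload 000001.
Byte 3: 0x88 = 10001000 (10xxxxxx ✓), payload 001000.
Concatenate: 0011000001001000 = 0x3048 (16 bits → U+3048).

U+3048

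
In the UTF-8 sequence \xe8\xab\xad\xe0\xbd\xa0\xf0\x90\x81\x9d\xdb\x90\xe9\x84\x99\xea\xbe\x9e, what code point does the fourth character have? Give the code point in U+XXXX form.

U+06D0

Offset 0: leading byte 0xE8 = 11101000 → 3-byte char #1 = E8 AB AD.
Offset 3: leading byte 0xE0 = 11100000 → 3-byte char #2 = E0 BD A0.
Offset 6: leading byte 0xF0 = 11110000 → 4-byte char #3 = F0 90 81 9D.
Offset 10: leading byte 0xDB = 11011011 → 2-byte char #4 = DB 90.
Leading byte 0xDB = 11011011 matches 110xxxxx → 2-byte sequence.
Byte 1: 0xDB = 11011011, payload 11011 (5 bits).
Byte 2: 0x90 = 10010000 (10xxxxxx ✓), payload 010000.
Concatenate: 11011010000 = 0x6D0 (11 bits → U+06D0).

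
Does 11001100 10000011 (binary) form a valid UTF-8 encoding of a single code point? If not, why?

valid

Leading byte 0xCC = 11001100 → 2-byte form.
Continuation bytes 0x83=10000011 all match 10xxxxxx.
Decoded value 0x303 is ≥ 0x80 (shortest form) and not a surrogate.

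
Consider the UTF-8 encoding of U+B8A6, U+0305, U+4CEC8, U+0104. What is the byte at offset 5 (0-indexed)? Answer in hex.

U+B8A6 → 3-byte form EB A2 A6 at offsets 0–2.
U+0305 → 2-byte form CC 85 at offsets 3–4.
U+4CEC8 → 4-byte form F1 8C BB 88 at offsets 5–8.
Offset 5 falls in char 3's range; it's byte 1 of F1 8C BB 88 = 0xF1.

0xF1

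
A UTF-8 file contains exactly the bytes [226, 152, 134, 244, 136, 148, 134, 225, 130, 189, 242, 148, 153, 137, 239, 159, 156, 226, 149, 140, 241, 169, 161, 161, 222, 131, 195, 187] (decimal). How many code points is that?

Byte at offset 0: 0xE2 = 11100010 → 3-byte char (#1). Advance 3.
Byte at offset 3: 0xF4 = 11110100 → 4-byte char (#2). Advance 4.
Byte at offset 7: 0xE1 = 11100001 → 3-byte char (#3). Advance 3.
Byte at offset 10: 0xF2 = 11110010 → 4-byte char (#4). Advance 4.
Byte at offset 14: 0xEF = 11101111 → 3-byte char (#5). Advance 3.
Byte at offset 17: 0xE2 = 11100010 → 3-byte char (#6). Advance 3.
Byte at offset 20: 0xF1 = 11110001 → 4-byte char (#7). Advance 4.
Byte at offset 24: 0xDE = 11011110 → 2-byte char (#8). Advance 2.
Byte at offset 26: 0xC3 = 11000011 → 2-byte char (#9). Advance 2.
Reached end at offset 28 after 9 code points.

9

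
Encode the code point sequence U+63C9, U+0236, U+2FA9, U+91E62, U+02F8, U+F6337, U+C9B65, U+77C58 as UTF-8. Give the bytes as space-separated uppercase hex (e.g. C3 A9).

U+63C9: 3-byte form → E6 8F 89.
U+0236: 2-byte form → C8 B6.
U+2FA9: 3-byte form → E2 BE A9.
U+91E62: 4-byte form → F2 91 B9 A2.
U+02F8: 2-byte form → CB B8.
U+F6337: 4-byte form → F3 B6 8C B7.
U+C9B65: 4-byte form → F3 89 AD A5.
U+77C58: 4-byte form → F1 B7 B1 98.
Concatenated (26 bytes): E6 8F 89 C8 B6 E2 BE A9 F2 91 B9 A2 CB B8 F3 B6 8C B7 F3 89 AD A5 F1 B7 B1 98.

E6 8F 89 C8 B6 E2 BE A9 F2 91 B9 A2 CB B8 F3 B6 8C B7 F3 89 AD A5 F1 B7 B1 98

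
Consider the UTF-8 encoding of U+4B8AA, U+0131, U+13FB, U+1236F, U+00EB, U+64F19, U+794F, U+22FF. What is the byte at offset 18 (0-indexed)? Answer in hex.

0x99

U+4B8AA → 4-byte form F1 8B A2 AA at offsets 0–3.
U+0131 → 2-byte form C4 B1 at offsets 4–5.
U+13FB → 3-byte form E1 8F BB at offsets 6–8.
U+1236F → 4-byte form F0 92 8D AF at offsets 9–12.
U+00EB → 2-byte form C3 AB at offsets 13–14.
U+64F19 → 4-byte form F1 A4 BC 99 at offsets 15–18.
Offset 18 falls in char 6's range; it's byte 4 of F1 A4 BC 99 = 0x99.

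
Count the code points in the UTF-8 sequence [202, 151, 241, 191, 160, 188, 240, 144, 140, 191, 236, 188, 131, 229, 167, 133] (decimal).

5

Byte at offset 0: 0xCA = 11001010 → 2-byte char (#1). Advance 2.
Byte at offset 2: 0xF1 = 11110001 → 4-byte char (#2). Advance 4.
Byte at offset 6: 0xF0 = 11110000 → 4-byte char (#3). Advance 4.
Byte at offset 10: 0xEC = 11101100 → 3-byte char (#4). Advance 3.
Byte at offset 13: 0xE5 = 11100101 → 3-byte char (#5). Advance 3.
Reached end at offset 16 after 5 code points.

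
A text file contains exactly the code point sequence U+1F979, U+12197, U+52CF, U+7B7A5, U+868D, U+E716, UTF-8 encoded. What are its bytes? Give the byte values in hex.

F0 9F A5 B9 F0 92 86 97 E5 8B 8F F1 BB 9E A5 E8 9A 8D EE 9C 96

U+1F979: 4-byte form → F0 9F A5 B9.
U+12197: 4-byte form → F0 92 86 97.
U+52CF: 3-byte form → E5 8B 8F.
U+7B7A5: 4-byte form → F1 BB 9E A5.
U+868D: 3-byte form → E8 9A 8D.
U+E716: 3-byte form → EE 9C 96.
Concatenated (21 bytes): F0 9F A5 B9 F0 92 86 97 E5 8B 8F F1 BB 9E A5 E8 9A 8D EE 9C 96.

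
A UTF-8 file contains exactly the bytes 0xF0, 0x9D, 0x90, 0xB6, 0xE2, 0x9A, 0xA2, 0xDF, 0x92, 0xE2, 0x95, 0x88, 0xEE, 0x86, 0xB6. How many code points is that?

5

Byte at offset 0: 0xF0 = 11110000 → 4-byte char (#1). Advance 4.
Byte at offset 4: 0xE2 = 11100010 → 3-byte char (#2). Advance 3.
Byte at offset 7: 0xDF = 11011111 → 2-byte char (#3). Advance 2.
Byte at offset 9: 0xE2 = 11100010 → 3-byte char (#4). Advance 3.
Byte at offset 12: 0xEE = 11101110 → 3-byte char (#5). Advance 3.
Reached end at offset 15 after 5 code points.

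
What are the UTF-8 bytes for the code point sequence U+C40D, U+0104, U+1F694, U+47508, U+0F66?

U+C40D: 3-byte form → EC 90 8D.
U+0104: 2-byte form → C4 84.
U+1F694: 4-byte form → F0 9F 9A 94.
U+47508: 4-byte form → F1 87 94 88.
U+0F66: 3-byte form → E0 BD A6.
Concatenated (16 bytes): EC 90 8D C4 84 F0 9F 9A 94 F1 87 94 88 E0 BD A6.

EC 90 8D C4 84 F0 9F 9A 94 F1 87 94 88 E0 BD A6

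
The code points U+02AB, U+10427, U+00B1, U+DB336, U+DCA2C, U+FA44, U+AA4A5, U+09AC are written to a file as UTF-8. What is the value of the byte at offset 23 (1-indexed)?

0xA5

1-indexed offset 23 is 0-indexed offset 22.
U+02AB → 2-byte form CA AB at offsets 0–1.
U+10427 → 4-byte form F0 90 90 A7 at offsets 2–5.
U+00B1 → 2-byte form C2 B1 at offsets 6–7.
U+DB336 → 4-byte form F3 9B 8C B6 at offsets 8–11.
U+DCA2C → 4-byte form F3 9C A8 AC at offsets 12–15.
U+FA44 → 3-byte form EF A9 84 at offsets 16–18.
U+AA4A5 → 4-byte form F2 AA 92 A5 at offsets 19–22.
Offset 22 falls in char 7's range; it's byte 4 of F2 AA 92 A5 = 0xA5.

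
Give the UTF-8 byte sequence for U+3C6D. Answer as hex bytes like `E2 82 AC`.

E3 B1 AD

U+3C6D = 0x3C6D = 15469 decimal. In range U+0800–U+FFFF → 3-byte form: 1110xxxx 10xxxxxx 10xxxxxx.
Binary (16 bits): 0011110001101101.
Split 4+6+6: 0011 | 110001 | 101101.
Byte 1: 11100011 = 0xE3.
Byte 2: 10110001 = 0xB1.
Byte 3: 10101101 = 0xAD.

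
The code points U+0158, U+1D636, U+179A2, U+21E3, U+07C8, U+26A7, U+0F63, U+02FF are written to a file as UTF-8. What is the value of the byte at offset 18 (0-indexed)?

U+0158 → 2-byte form C5 98 at offsets 0–1.
U+1D636 → 4-byte form F0 9D 98 B6 at offsets 2–5.
U+179A2 → 4-byte form F0 97 A6 A2 at offsets 6–9.
U+21E3 → 3-byte form E2 87 A3 at offsets 10–12.
U+07C8 → 2-byte form DF 88 at offsets 13–14.
U+26A7 → 3-byte form E2 9A A7 at offsets 15–17.
U+0F63 → 3-byte form E0 BD A3 at offsets 18–20.
Offset 18 falls in char 7's range; it's byte 1 of E0 BD A3 = 0xE0.

0xE0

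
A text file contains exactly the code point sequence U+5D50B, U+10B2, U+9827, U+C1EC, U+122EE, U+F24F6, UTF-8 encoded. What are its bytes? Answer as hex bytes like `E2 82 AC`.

U+5D50B: 4-byte form → F1 9D 94 8B.
U+10B2: 3-byte form → E1 82 B2.
U+9827: 3-byte form → E9 A0 A7.
U+C1EC: 3-byte form → EC 87 AC.
U+122EE: 4-byte form → F0 92 8B AE.
U+F24F6: 4-byte form → F3 B2 93 B6.
Concatenated (21 bytes): F1 9D 94 8B E1 82 B2 E9 A0 A7 EC 87 AC F0 92 8B AE F3 B2 93 B6.

F1 9D 94 8B E1 82 B2 E9 A0 A7 EC 87 AC F0 92 8B AE F3 B2 93 B6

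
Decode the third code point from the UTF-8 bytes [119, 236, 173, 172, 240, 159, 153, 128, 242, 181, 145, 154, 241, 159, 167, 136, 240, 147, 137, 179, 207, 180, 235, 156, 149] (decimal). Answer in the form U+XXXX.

U+1F640

Offset 0: leading byte 0x77 = 01110111 → 1-byte char #1 = 77.
Offset 1: leading byte 0xEC = 11101100 → 3-byte char #2 = EC AD AC.
Offset 4: leading byte 0xF0 = 11110000 → 4-byte char #3 = F0 9F 99 80.
Leading byte 0xF0 = 11110000 matches 11110xxx → 4-byte sequence.
Byte 1: 0xF0 = 11110000, payload 000 (3 bits).
Byte 2: 0x9F = 10011111 (10xxxxxx ✓), payload 011111.
Byte 3: 0x99 = 10011001 (10xxxxxx ✓), payload 011001.
Byte 4: 0x80 = 10000000 (10xxxxxx ✓), payload 000000.
Concatenate: 000011111011001000000 = 0x1F640 (21 bits → U+1F640).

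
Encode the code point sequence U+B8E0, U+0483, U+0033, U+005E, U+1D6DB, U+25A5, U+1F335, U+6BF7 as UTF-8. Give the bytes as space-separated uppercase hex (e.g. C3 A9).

EB A3 A0 D2 83 33 5E F0 9D 9B 9B E2 96 A5 F0 9F 8C B5 E6 AF B7

U+B8E0: 3-byte form → EB A3 A0.
U+0483: 2-byte form → D2 83.
U+0033: 1-byte form → 33.
U+005E: 1-byte form → 5E.
U+1D6DB: 4-byte form → F0 9D 9B 9B.
U+25A5: 3-byte form → E2 96 A5.
U+1F335: 4-byte form → F0 9F 8C B5.
U+6BF7: 3-byte form → E6 AF B7.
Concatenated (21 bytes): EB A3 A0 D2 83 33 5E F0 9D 9B 9B E2 96 A5 F0 9F 8C B5 E6 AF B7.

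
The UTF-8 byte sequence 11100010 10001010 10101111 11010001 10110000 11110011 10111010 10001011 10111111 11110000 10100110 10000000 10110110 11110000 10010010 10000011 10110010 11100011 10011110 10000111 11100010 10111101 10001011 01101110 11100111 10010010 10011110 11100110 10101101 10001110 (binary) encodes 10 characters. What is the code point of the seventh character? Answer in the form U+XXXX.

Offset 0: leading byte 0xE2 = 11100010 → 3-byte char #1 = E2 8A AF.
Offset 3: leading byte 0xD1 = 11010001 → 2-byte char #2 = D1 B0.
Offset 5: leading byte 0xF3 = 11110011 → 4-byte char #3 = F3 BA 8B BF.
Offset 9: leading byte 0xF0 = 11110000 → 4-byte char #4 = F0 A6 80 B6.
Offset 13: leading byte 0xF0 = 11110000 → 4-byte char #5 = F0 92 83 B2.
Offset 17: leading byte 0xE3 = 11100011 → 3-byte char #6 = E3 9E 87.
Offset 20: leading byte 0xE2 = 11100010 → 3-byte char #7 = E2 BD 8B.
Leading byte 0xE2 = 11100010 matches 1110xxxx → 3-byte sequence.
Byte 1: 0xE2 = 11100010, payload 0010 (4 bits).
Byte 2: 0xBD = 10111101 (10xxxxxx ✓), payload 111101.
Byte 3: 0x8B = 10001011 (10xxxxxx ✓), payload 001011.
Concatenate: 0010111101001011 = 0x2F4B (16 bits → U+2F4B).

U+2F4B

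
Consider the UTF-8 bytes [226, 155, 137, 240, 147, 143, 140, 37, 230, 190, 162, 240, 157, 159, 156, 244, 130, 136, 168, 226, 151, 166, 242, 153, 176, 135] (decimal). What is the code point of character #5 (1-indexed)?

U+1D7DC

Offset 0: leading byte 0xE2 = 11100010 → 3-byte char #1 = E2 9B 89.
Offset 3: leading byte 0xF0 = 11110000 → 4-byte char #2 = F0 93 8F 8C.
Offset 7: leading byte 0x25 = 00100101 → 1-byte char #3 = 25.
Offset 8: leading byte 0xE6 = 11100110 → 3-byte char #4 = E6 BE A2.
Offset 11: leading byte 0xF0 = 11110000 → 4-byte char #5 = F0 9D 9F 9C.
Leading byte 0xF0 = 11110000 matches 11110xxx → 4-byte sequence.
Byte 1: 0xF0 = 11110000, payload 000 (3 bits).
Byte 2: 0x9D = 10011101 (10xxxxxx ✓), payload 011101.
Byte 3: 0x9F = 10011111 (10xxxxxx ✓), payload 011111.
Byte 4: 0x9C = 10011100 (10xxxxxx ✓), payload 011100.
Concatenate: 000011101011111011100 = 0x1D7DC (21 bits → U+1D7DC).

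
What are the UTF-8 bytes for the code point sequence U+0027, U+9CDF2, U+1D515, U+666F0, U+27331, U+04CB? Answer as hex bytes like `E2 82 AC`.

U+0027: 1-byte form → 27.
U+9CDF2: 4-byte form → F2 9C B7 B2.
U+1D515: 4-byte form → F0 9D 94 95.
U+666F0: 4-byte form → F1 A6 9B B0.
U+27331: 4-byte form → F0 A7 8C B1.
U+04CB: 2-byte form → D3 8B.
Concatenated (19 bytes): 27 F2 9C B7 B2 F0 9D 94 95 F1 A6 9B B0 F0 A7 8C B1 D3 8B.

27 F2 9C B7 B2 F0 9D 94 95 F1 A6 9B B0 F0 A7 8C B1 D3 8B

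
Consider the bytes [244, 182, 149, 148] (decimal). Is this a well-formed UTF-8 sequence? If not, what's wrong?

invalid (encodes a value above U+10FFFF)

Leading byte 0xF4 = 11110100 → 4-byte form.
Payload = 0x136554, which exceeds U+10FFFF, the maximum Unicode code point. (Leading bytes F5–FF, or F4 followed by ≥ 0x90, are invalid.)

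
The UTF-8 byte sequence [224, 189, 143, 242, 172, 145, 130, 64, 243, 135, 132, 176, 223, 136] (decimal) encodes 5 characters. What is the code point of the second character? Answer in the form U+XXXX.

U+AC442

Offset 0: leading byte 0xE0 = 11100000 → 3-byte char #1 = E0 BD 8F.
Offset 3: leading byte 0xF2 = 11110010 → 4-byte char #2 = F2 AC 91 82.
Leading byte 0xF2 = 11110010 matches 11110xxx → 4-byte sequence.
Byte 1: 0xF2 = 11110010, payload 010 (3 bits).
Byte 2: 0xAC = 10101100 (10xxxxxx ✓), payload 101100.
Byte 3: 0x91 = 10010001 (10xxxxxx ✓), payload 010001.
Byte 4: 0x82 = 10000010 (10xxxxxx ✓), payload 000010.
Concatenate: 010101100010001000010 = 0xAC442 (21 bits → U+AC442).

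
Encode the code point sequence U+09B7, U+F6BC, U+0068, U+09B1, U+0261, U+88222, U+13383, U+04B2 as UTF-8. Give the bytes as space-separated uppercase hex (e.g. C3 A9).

U+09B7: 3-byte form → E0 A6 B7.
U+F6BC: 3-byte form → EF 9A BC.
U+0068: 1-byte form → 68.
U+09B1: 3-byte form → E0 A6 B1.
U+0261: 2-byte form → C9 A1.
U+88222: 4-byte form → F2 88 88 A2.
U+13383: 4-byte form → F0 93 8E 83.
U+04B2: 2-byte form → D2 B2.
Concatenated (22 bytes): E0 A6 B7 EF 9A BC 68 E0 A6 B1 C9 A1 F2 88 88 A2 F0 93 8E 83 D2 B2.

E0 A6 B7 EF 9A BC 68 E0 A6 B1 C9 A1 F2 88 88 A2 F0 93 8E 83 D2 B2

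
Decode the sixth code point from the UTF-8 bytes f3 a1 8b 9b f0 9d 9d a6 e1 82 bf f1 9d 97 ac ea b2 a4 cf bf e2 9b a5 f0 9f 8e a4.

Offset 0: leading byte 0xF3 = 11110011 → 4-byte char #1 = F3 A1 8B 9B.
Offset 4: leading byte 0xF0 = 11110000 → 4-byte char #2 = F0 9D 9D A6.
Offset 8: leading byte 0xE1 = 11100001 → 3-byte char #3 = E1 82 BF.
Offset 11: leading byte 0xF1 = 11110001 → 4-byte char #4 = F1 9D 97 AC.
Offset 15: leading byte 0xEA = 11101010 → 3-byte char #5 = EA B2 A4.
Offset 18: leading byte 0xCF = 11001111 → 2-byte char #6 = CF BF.
Leading byte 0xCF = 11001111 matches 110xxxxx → 2-byte sequence.
Byte 1: 0xCF = 11001111, payload 01111 (5 bits).
Byte 2: 0xBF = 10111111 (10xxxxxx ✓), payload 111111.
Concatenate: 01111111111 = 0x3FF (11 bits → U+03FF).

U+03FF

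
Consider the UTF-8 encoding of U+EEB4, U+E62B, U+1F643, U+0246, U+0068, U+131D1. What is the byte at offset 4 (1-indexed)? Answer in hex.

1-indexed offset 4 is 0-indexed offset 3.
U+EEB4 → 3-byte form EE BA B4 at offsets 0–2.
U+E62B → 3-byte form EE 98 AB at offsets 3–5.
Offset 3 falls in char 2's range; it's byte 1 of EE 98 AB = 0xEE.

0xEE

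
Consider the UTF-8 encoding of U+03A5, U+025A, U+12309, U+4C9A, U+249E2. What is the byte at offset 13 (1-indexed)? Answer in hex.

0xA4

1-indexed offset 13 is 0-indexed offset 12.
U+03A5 → 2-byte form CE A5 at offsets 0–1.
U+025A → 2-byte form C9 9A at offsets 2–3.
U+12309 → 4-byte form F0 92 8C 89 at offsets 4–7.
U+4C9A → 3-byte form E4 B2 9A at offsets 8–10.
U+249E2 → 4-byte form F0 A4 A7 A2 at offsets 11–14.
Offset 12 falls in char 5's range; it's byte 2 of F0 A4 A7 A2 = 0xA4.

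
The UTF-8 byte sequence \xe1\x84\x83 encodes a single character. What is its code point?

Leading byte 0xE1 = 11100001 matches 1110xxxx → 3-byte sequence.
Byte 1: 0xE1 = 11100001, payload 0001 (4 bits).
Byte 2: 0x84 = 10000100 (10xxxxxx ✓), payload 000100.
Byte 3: 0x83 = 10000011 (10xxxxxx ✓), payload 000011.
Concatenate: 0001000100000011 = 0x1103 (16 bits → U+1103).

U+1103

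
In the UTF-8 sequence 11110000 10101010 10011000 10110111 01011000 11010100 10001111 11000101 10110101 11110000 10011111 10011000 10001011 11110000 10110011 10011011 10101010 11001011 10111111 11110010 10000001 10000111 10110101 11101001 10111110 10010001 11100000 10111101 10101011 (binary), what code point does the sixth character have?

Offset 0: leading byte 0xF0 = 11110000 → 4-byte char #1 = F0 AA 98 B7.
Offset 4: leading byte 0x58 = 01011000 → 1-byte char #2 = 58.
Offset 5: leading byte 0xD4 = 11010100 → 2-byte char #3 = D4 8F.
Offset 7: leading byte 0xC5 = 11000101 → 2-byte char #4 = C5 B5.
Offset 9: leading byte 0xF0 = 11110000 → 4-byte char #5 = F0 9F 98 8B.
Offset 13: leading byte 0xF0 = 11110000 → 4-byte char #6 = F0 B3 9B AA.
Leading byte 0xF0 = 11110000 matches 11110xxx → 4-byte sequence.
Byte 1: 0xF0 = 11110000, payload 000 (3 bits).
Byte 2: 0xB3 = 10110011 (10xxxxxx ✓), payload 110011.
Byte 3: 0x9B = 10011011 (10xxxxxx ✓), payload 011011.
Byte 4: 0xAA = 10101010 (10xxxxxx ✓), payload 101010.
Concatenate: 000110011011011101010 = 0x336EA (21 bits → U+336EA).

U+336EA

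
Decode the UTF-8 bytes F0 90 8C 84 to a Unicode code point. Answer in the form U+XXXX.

U+10304

Leading byte 0xF0 = 11110000 matches 11110xxx → 4-byte sequence.
Byte 1: 0xF0 = 11110000, payload 000 (3 bits).
Byte 2: 0x90 = 10010000 (10xxxxxx ✓), payload 010000.
Byte 3: 0x8C = 10001100 (10xxxxxx ✓), payload 001100.
Byte 4: 0x84 = 10000100 (10xxxxxx ✓), payload 000100.
Concatenate: 000010000001100000100 = 0x10304 (21 bits → U+10304).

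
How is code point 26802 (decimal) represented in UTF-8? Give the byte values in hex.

E6 A2 B2

U+68B2 = 0x68B2 = 26802 decimal. In range U+0800–U+FFFF → 3-byte form: 1110xxxx 10xxxxxx 10xxxxxx.
Binary (16 bits): 0110100010110010.
Split 4+6+6: 0110 | 100010 | 110010.
Byte 1: 11100110 = 0xE6.
Byte 2: 10100010 = 0xA2.
Byte 3: 10110010 = 0xB2.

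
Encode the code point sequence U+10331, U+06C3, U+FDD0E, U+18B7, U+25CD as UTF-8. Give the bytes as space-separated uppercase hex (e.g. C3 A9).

F0 90 8C B1 DB 83 F3 BD B4 8E E1 A2 B7 E2 97 8D

U+10331: 4-byte form → F0 90 8C B1.
U+06C3: 2-byte form → DB 83.
U+FDD0E: 4-byte form → F3 BD B4 8E.
U+18B7: 3-byte form → E1 A2 B7.
U+25CD: 3-byte form → E2 97 8D.
Concatenated (16 bytes): F0 90 8C B1 DB 83 F3 BD B4 8E E1 A2 B7 E2 97 8D.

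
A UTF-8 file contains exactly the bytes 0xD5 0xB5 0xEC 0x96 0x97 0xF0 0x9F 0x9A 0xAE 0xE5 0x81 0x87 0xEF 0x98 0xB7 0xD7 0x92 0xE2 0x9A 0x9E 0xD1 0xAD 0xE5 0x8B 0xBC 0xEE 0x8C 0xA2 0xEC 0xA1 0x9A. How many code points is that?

11

Byte at offset 0: 0xD5 = 11010101 → 2-byte char (#1). Advance 2.
Byte at offset 2: 0xEC = 11101100 → 3-byte char (#2). Advance 3.
Byte at offset 5: 0xF0 = 11110000 → 4-byte char (#3). Advance 4.
Byte at offset 9: 0xE5 = 11100101 → 3-byte char (#4). Advance 3.
Byte at offset 12: 0xEF = 11101111 → 3-byte char (#5). Advance 3.
Byte at offset 15: 0xD7 = 11010111 → 2-byte char (#6). Advance 2.
Byte at offset 17: 0xE2 = 11100010 → 3-byte char (#7). Advance 3.
Byte at offset 20: 0xD1 = 11010001 → 2-byte char (#8). Advance 2.
Byte at offset 22: 0xE5 = 11100101 → 3-byte char (#9). Advance 3.
Byte at offset 25: 0xEE = 11101110 → 3-byte char (#10). Advance 3.
Byte at offset 28: 0xEC = 11101100 → 3-byte char (#11). Advance 3.
Reached end at offset 31 after 11 code points.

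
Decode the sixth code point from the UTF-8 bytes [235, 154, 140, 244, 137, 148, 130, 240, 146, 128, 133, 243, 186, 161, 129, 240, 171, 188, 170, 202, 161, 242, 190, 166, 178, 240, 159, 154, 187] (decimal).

U+02A1

Offset 0: leading byte 0xEB = 11101011 → 3-byte char #1 = EB 9A 8C.
Offset 3: leading byte 0xF4 = 11110100 → 4-byte char #2 = F4 89 94 82.
Offset 7: leading byte 0xF0 = 11110000 → 4-byte char #3 = F0 92 80 85.
Offset 11: leading byte 0xF3 = 11110011 → 4-byte char #4 = F3 BA A1 81.
Offset 15: leading byte 0xF0 = 11110000 → 4-byte char #5 = F0 AB BC AA.
Offset 19: leading byte 0xCA = 11001010 → 2-byte char #6 = CA A1.
Leading byte 0xCA = 11001010 matches 110xxxxx → 2-byte sequence.
Byte 1: 0xCA = 11001010, payload 01010 (5 bits).
Byte 2: 0xA1 = 10100001 (10xxxxxx ✓), payload 100001.
Concatenate: 01010100001 = 0x2A1 (11 bits → U+02A1).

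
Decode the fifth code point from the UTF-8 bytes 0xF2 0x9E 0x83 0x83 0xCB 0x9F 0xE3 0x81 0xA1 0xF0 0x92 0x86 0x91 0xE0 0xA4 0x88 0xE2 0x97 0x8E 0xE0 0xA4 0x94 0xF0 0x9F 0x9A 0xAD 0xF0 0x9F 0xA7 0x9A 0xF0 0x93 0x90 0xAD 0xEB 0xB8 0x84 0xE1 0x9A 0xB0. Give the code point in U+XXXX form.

Offset 0: leading byte 0xF2 = 11110010 → 4-byte char #1 = F2 9E 83 83.
Offset 4: leading byte 0xCB = 11001011 → 2-byte char #2 = CB 9F.
Offset 6: leading byte 0xE3 = 11100011 → 3-byte char #3 = E3 81 A1.
Offset 9: leading byte 0xF0 = 11110000 → 4-byte char #4 = F0 92 86 91.
Offset 13: leading byte 0xE0 = 11100000 → 3-byte char #5 = E0 A4 88.
Leading byte 0xE0 = 11100000 matches 1110xxxx → 3-byte sequence.
Byte 1: 0xE0 = 11100000, payload 0000 (4 bits).
Byte 2: 0xA4 = 10100100 (10xxxxxx ✓), payload 100100.
Byte 3: 0x88 = 10001000 (10xxxxxx ✓), payload 001000.
Concatenate: 0000100100001000 = 0x908 (16 bits → U+0908).

U+0908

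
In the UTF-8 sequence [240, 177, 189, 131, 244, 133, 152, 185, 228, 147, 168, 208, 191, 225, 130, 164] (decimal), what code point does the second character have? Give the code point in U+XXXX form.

Offset 0: leading byte 0xF0 = 11110000 → 4-byte char #1 = F0 B1 BD 83.
Offset 4: leading byte 0xF4 = 11110100 → 4-byte char #2 = F4 85 98 B9.
Leading byte 0xF4 = 11110100 matches 11110xxx → 4-byte sequence.
Byte 1: 0xF4 = 11110100, payload 100 (3 bits).
Byte 2: 0x85 = 10000101 (10xxxxxx ✓), payload 000101.
Byte 3: 0x98 = 10011000 (10xxxxxx ✓), payload 011000.
Byte 4: 0xB9 = 10111001 (10xxxxxx ✓), payload 111001.
Concatenate: 100000101011000111001 = 0x105639 (21 bits → U+105639).

U+105639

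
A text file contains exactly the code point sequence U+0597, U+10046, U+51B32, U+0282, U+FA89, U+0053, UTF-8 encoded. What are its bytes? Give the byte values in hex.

U+0597: 2-byte form → D6 97.
U+10046: 4-byte form → F0 90 81 86.
U+51B32: 4-byte form → F1 91 AC B2.
U+0282: 2-byte form → CA 82.
U+FA89: 3-byte form → EF AA 89.
U+0053: 1-byte form → 53.
Concatenated (16 bytes): D6 97 F0 90 81 86 F1 91 AC B2 CA 82 EF AA 89 53.

D6 97 F0 90 81 86 F1 91 AC B2 CA 82 EF AA 89 53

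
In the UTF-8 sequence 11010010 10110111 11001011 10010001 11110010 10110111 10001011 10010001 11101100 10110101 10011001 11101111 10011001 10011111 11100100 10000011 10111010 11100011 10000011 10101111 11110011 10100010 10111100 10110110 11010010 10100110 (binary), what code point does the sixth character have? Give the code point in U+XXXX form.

Offset 0: leading byte 0xD2 = 11010010 → 2-byte char #1 = D2 B7.
Offset 2: leading byte 0xCB = 11001011 → 2-byte char #2 = CB 91.
Offset 4: leading byte 0xF2 = 11110010 → 4-byte char #3 = F2 B7 8B 91.
Offset 8: leading byte 0xEC = 11101100 → 3-byte char #4 = EC B5 99.
Offset 11: leading byte 0xEF = 11101111 → 3-byte char #5 = EF 99 9F.
Offset 14: leading byte 0xE4 = 11100100 → 3-byte char #6 = E4 83 BA.
Leading byte 0xE4 = 11100100 matches 1110xxxx → 3-byte sequence.
Byte 1: 0xE4 = 11100100, payload 0100 (4 bits).
Byte 2: 0x83 = 10000011 (10xxxxxx ✓), payload 000011.
Byte 3: 0xBA = 10111010 (10xxxxxx ✓), payload 111010.
Concatenate: 0100000011111010 = 0x40FA (16 bits → U+40FA).

U+40FA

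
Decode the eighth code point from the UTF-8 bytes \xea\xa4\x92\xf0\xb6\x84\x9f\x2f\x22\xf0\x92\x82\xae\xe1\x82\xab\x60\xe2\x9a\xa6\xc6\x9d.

Offset 0: leading byte 0xEA = 11101010 → 3-byte char #1 = EA A4 92.
Offset 3: leading byte 0xF0 = 11110000 → 4-byte char #2 = F0 B6 84 9F.
Offset 7: leading byte 0x2F = 00101111 → 1-byte char #3 = 2F.
Offset 8: leading byte 0x22 = 00100010 → 1-byte char #4 = 22.
Offset 9: leading byte 0xF0 = 11110000 → 4-byte char #5 = F0 92 82 AE.
Offset 13: leading byte 0xE1 = 11100001 → 3-byte char #6 = E1 82 AB.
Offset 16: leading byte 0x60 = 01100000 → 1-byte char #7 = 60.
Offset 17: leading byte 0xE2 = 11100010 → 3-byte char #8 = E2 9A A6.
Leading byte 0xE2 = 11100010 matches 1110xxxx → 3-byte sequence.
Byte 1: 0xE2 = 11100010, payload 0010 (4 bits).
Byte 2: 0x9A = 10011010 (10xxxxxx ✓), payload 011010.
Byte 3: 0xA6 = 10100110 (10xxxxxx ✓), payload 100110.
Concatenate: 0010011010100110 = 0x26A6 (16 bits → U+26A6).

U+26A6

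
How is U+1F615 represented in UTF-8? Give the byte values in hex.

U+1F615 = 0x1F615 = 128533 decimal. In range U+10000–U+10FFFF → 4-byte form: 11110xxx 10xxxxxx 10xxxxxx 10xxxxxx.
Binary (21 bits): 000011111011000010101.
Split 3+6+6+6: 000 | 011111 | 011000 | 010101.
Byte 1: 11110000 = 0xF0.
Byte 2: 10011111 = 0x9F.
Byte 3: 10011000 = 0x98.
Byte 4: 10010101 = 0x95.

F0 9F 98 95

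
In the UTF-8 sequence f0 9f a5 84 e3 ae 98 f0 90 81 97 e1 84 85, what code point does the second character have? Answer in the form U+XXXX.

U+3B98

Offset 0: leading byte 0xF0 = 11110000 → 4-byte char #1 = F0 9F A5 84.
Offset 4: leading byte 0xE3 = 11100011 → 3-byte char #2 = E3 AE 98.
Leading byte 0xE3 = 11100011 matches 1110xxxx → 3-byte sequence.
Byte 1: 0xE3 = 11100011, payload 0011 (4 bits).
Byte 2: 0xAE = 10101110 (10xxxxxx ✓), payload 101110.
Byte 3: 0x98 = 10011000 (10xxxxxx ✓), payload 011000.
Concatenate: 0011101110011000 = 0x3B98 (16 bits → U+3B98).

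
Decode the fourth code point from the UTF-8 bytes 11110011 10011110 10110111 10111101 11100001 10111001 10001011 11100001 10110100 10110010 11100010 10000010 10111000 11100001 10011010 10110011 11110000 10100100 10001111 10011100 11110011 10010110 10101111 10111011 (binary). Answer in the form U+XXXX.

U+20B8

Offset 0: leading byte 0xF3 = 11110011 → 4-byte char #1 = F3 9E B7 BD.
Offset 4: leading byte 0xE1 = 11100001 → 3-byte char #2 = E1 B9 8B.
Offset 7: leading byte 0xE1 = 11100001 → 3-byte char #3 = E1 B4 B2.
Offset 10: leading byte 0xE2 = 11100010 → 3-byte char #4 = E2 82 B8.
Leading byte 0xE2 = 11100010 matches 1110xxxx → 3-byte sequence.
Byte 1: 0xE2 = 11100010, payload 0010 (4 bits).
Byte 2: 0x82 = 10000010 (10xxxxxx ✓), payload 000010.
Byte 3: 0xB8 = 10111000 (10xxxxxx ✓), payload 111000.
Concatenate: 0010000010111000 = 0x20B8 (16 bits → U+20B8).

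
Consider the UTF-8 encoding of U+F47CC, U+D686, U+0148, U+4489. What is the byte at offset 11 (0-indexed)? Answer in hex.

U+F47CC → 4-byte form F3 B4 9F 8C at offsets 0–3.
U+D686 → 3-byte form ED 9A 86 at offsets 4–6.
U+0148 → 2-byte form C5 88 at offsets 7–8.
U+4489 → 3-byte form E4 92 89 at offsets 9–11.
Offset 11 falls in char 4's range; it's byte 3 of E4 92 89 = 0x89.

0x89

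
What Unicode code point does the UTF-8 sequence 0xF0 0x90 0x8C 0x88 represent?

U+10308

Leading byte 0xF0 = 11110000 matches 11110xxx → 4-byte sequence.
Byte 1: 0xF0 = 11110000, payload 000 (3 bits).
Byte 2: 0x90 = 10010000 (10xxxxxx ✓), payload 010000.
Byte 3: 0x8C = 10001100 (10xxxxxx ✓), payload 001100.
Byte 4: 0x88 = 10001000 (10xxxxxx ✓), payload 001000.
Concatenate: 000010000001100001000 = 0x10308 (21 bits → U+10308).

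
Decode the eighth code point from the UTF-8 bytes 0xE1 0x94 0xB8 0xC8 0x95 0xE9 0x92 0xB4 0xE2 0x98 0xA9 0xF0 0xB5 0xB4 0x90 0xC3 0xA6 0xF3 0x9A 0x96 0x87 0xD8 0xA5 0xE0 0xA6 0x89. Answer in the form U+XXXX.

U+0625

Offset 0: leading byte 0xE1 = 11100001 → 3-byte char #1 = E1 94 B8.
Offset 3: leading byte 0xC8 = 11001000 → 2-byte char #2 = C8 95.
Offset 5: leading byte 0xE9 = 11101001 → 3-byte char #3 = E9 92 B4.
Offset 8: leading byte 0xE2 = 11100010 → 3-byte char #4 = E2 98 A9.
Offset 11: leading byte 0xF0 = 11110000 → 4-byte char #5 = F0 B5 B4 90.
Offset 15: leading byte 0xC3 = 11000011 → 2-byte char #6 = C3 A6.
Offset 17: leading byte 0xF3 = 11110011 → 4-byte char #7 = F3 9A 96 87.
Offset 21: leading byte 0xD8 = 11011000 → 2-byte char #8 = D8 A5.
Leading byte 0xD8 = 11011000 matches 110xxxxx → 2-byte sequence.
Byte 1: 0xD8 = 11011000, payload 11000 (5 bits).
Byte 2: 0xA5 = 10100101 (10xxxxxx ✓), payload 100101.
Concatenate: 11000100101 = 0x625 (11 bits → U+0625).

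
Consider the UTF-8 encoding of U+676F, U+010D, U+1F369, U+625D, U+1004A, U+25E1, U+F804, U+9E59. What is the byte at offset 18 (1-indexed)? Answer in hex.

1-indexed offset 18 is 0-indexed offset 17.
U+676F → 3-byte form E6 9D AF at offsets 0–2.
U+010D → 2-byte form C4 8D at offsets 3–4.
U+1F369 → 4-byte form F0 9F 8D A9 at offsets 5–8.
U+625D → 3-byte form E6 89 9D at offsets 9–11.
U+1004A → 4-byte form F0 90 81 8A at offsets 12–15.
U+25E1 → 3-byte form E2 97 A1 at offsets 16–18.
Offset 17 falls in char 6's range; it's byte 2 of E2 97 A1 = 0x97.

0x97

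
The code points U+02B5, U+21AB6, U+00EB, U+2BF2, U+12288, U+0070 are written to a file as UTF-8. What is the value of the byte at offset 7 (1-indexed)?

0xC3

1-indexed offset 7 is 0-indexed offset 6.
U+02B5 → 2-byte form CA B5 at offsets 0–1.
U+21AB6 → 4-byte form F0 A1 AA B6 at offsets 2–5.
U+00EB → 2-byte form C3 AB at offsets 6–7.
Offset 6 falls in char 3's range; it's byte 1 of C3 AB = 0xC3.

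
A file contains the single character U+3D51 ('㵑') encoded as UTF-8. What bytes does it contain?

U+3D51 = 0x3D51 = 15697 decimal. In range U+0800–U+FFFF → 3-byte form: 1110xxxx 10xxxxxx 10xxxxxx.
Binary (16 bits): 0011110101010001.
Split 4+6+6: 0011 | 110101 | 010001.
Byte 1: 11100011 = 0xE3.
Byte 2: 10110101 = 0xB5.
Byte 3: 10010001 = 0x91.

E3 B5 91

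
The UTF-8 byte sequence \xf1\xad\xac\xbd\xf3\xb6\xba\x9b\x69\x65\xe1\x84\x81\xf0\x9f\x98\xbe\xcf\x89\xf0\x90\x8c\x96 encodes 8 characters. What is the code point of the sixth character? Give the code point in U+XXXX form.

Offset 0: leading byte 0xF1 = 11110001 → 4-byte char #1 = F1 AD AC BD.
Offset 4: leading byte 0xF3 = 11110011 → 4-byte char #2 = F3 B6 BA 9B.
Offset 8: leading byte 0x69 = 01101001 → 1-byte char #3 = 69.
Offset 9: leading byte 0x65 = 01100101 → 1-byte char #4 = 65.
Offset 10: leading byte 0xE1 = 11100001 → 3-byte char #5 = E1 84 81.
Offset 13: leading byte 0xF0 = 11110000 → 4-byte char #6 = F0 9F 98 BE.
Leading byte 0xF0 = 11110000 matches 11110xxx → 4-byte sequence.
Byte 1: 0xF0 = 11110000, payload 000 (3 bits).
Byte 2: 0x9F = 10011111 (10xxxxxx ✓), payload 011111.
Byte 3: 0x98 = 10011000 (10xxxxxx ✓), payload 011000.
Byte 4: 0xBE = 10111110 (10xxxxxx ✓), payload 111110.
Concatenate: 000011111011000111110 = 0x1F63E (21 bits → U+1F63E).

U+1F63E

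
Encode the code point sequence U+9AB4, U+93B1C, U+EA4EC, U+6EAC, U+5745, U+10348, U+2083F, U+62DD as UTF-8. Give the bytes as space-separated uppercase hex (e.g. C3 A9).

E9 AA B4 F2 93 AC 9C F3 AA 93 AC E6 BA AC E5 9D 85 F0 90 8D 88 F0 A0 A0 BF E6 8B 9D

U+9AB4: 3-byte form → E9 AA B4.
U+93B1C: 4-byte form → F2 93 AC 9C.
U+EA4EC: 4-byte form → F3 AA 93 AC.
U+6EAC: 3-byte form → E6 BA AC.
U+5745: 3-byte form → E5 9D 85.
U+10348: 4-byte form → F0 90 8D 88.
U+2083F: 4-byte form → F0 A0 A0 BF.
U+62DD: 3-byte form → E6 8B 9D.
Concatenated (28 bytes): E9 AA B4 F2 93 AC 9C F3 AA 93 AC E6 BA AC E5 9D 85 F0 90 8D 88 F0 A0 A0 BF E6 8B 9D.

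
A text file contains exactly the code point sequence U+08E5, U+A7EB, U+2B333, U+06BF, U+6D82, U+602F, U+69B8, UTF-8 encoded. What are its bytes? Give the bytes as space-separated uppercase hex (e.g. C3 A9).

E0 A3 A5 EA 9F AB F0 AB 8C B3 DA BF E6 B6 82 E6 80 AF E6 A6 B8

U+08E5: 3-byte form → E0 A3 A5.
U+A7EB: 3-byte form → EA 9F AB.
U+2B333: 4-byte form → F0 AB 8C B3.
U+06BF: 2-byte form → DA BF.
U+6D82: 3-byte form → E6 B6 82.
U+602F: 3-byte form → E6 80 AF.
U+69B8: 3-byte form → E6 A6 B8.
Concatenated (21 bytes): E0 A3 A5 EA 9F AB F0 AB 8C B3 DA BF E6 B6 82 E6 80 AF E6 A6 B8.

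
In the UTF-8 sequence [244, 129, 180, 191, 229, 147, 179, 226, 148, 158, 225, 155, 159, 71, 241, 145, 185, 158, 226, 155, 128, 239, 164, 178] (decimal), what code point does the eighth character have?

U+F932

Offset 0: leading byte 0xF4 = 11110100 → 4-byte char #1 = F4 81 B4 BF.
Offset 4: leading byte 0xE5 = 11100101 → 3-byte char #2 = E5 93 B3.
Offset 7: leading byte 0xE2 = 11100010 → 3-byte char #3 = E2 94 9E.
Offset 10: leading byte 0xE1 = 11100001 → 3-byte char #4 = E1 9B 9F.
Offset 13: leading byte 0x47 = 01000111 → 1-byte char #5 = 47.
Offset 14: leading byte 0xF1 = 11110001 → 4-byte char #6 = F1 91 B9 9E.
Offset 18: leading byte 0xE2 = 11100010 → 3-byte char #7 = E2 9B 80.
Offset 21: leading byte 0xEF = 11101111 → 3-byte char #8 = EF A4 B2.
Leading byte 0xEF = 11101111 matches 1110xxxx → 3-byte sequence.
Byte 1: 0xEF = 11101111, payload 1111 (4 bits).
Byte 2: 0xA4 = 10100100 (10xxxxxx ✓), payload 100100.
Byte 3: 0xB2 = 10110010 (10xxxxxx ✓), payload 110010.
Concatenate: 1111100100110010 = 0xF932 (16 bits → U+F932).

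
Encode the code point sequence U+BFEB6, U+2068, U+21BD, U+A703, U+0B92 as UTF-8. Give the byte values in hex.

F2 BF BA B6 E2 81 A8 E2 86 BD EA 9C 83 E0 AE 92

U+BFEB6: 4-byte form → F2 BF BA B6.
U+2068: 3-byte form → E2 81 A8.
U+21BD: 3-byte form → E2 86 BD.
U+A703: 3-byte form → EA 9C 83.
U+0B92: 3-byte form → E0 AE 92.
Concatenated (16 bytes): F2 BF BA B6 E2 81 A8 E2 86 BD EA 9C 83 E0 AE 92.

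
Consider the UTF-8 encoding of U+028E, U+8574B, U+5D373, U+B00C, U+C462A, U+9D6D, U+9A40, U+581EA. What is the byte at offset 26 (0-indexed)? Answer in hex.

U+028E → 2-byte form CA 8E at offsets 0–1.
U+8574B → 4-byte form F2 85 9D 8B at offsets 2–5.
U+5D373 → 4-byte form F1 9D 8D B3 at offsets 6–9.
U+B00C → 3-byte form EB 80 8C at offsets 10–12.
U+C462A → 4-byte form F3 84 98 AA at offsets 13–16.
U+9D6D → 3-byte form E9 B5 AD at offsets 17–19.
U+9A40 → 3-byte form E9 A9 80 at offsets 20–22.
U+581EA → 4-byte form F1 98 87 AA at offsets 23–26.
Offset 26 falls in char 8's range; it's byte 4 of F1 98 87 AA = 0xAA.

0xAA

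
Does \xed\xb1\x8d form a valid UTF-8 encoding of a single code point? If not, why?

invalid (encodes a surrogate (U+D800–U+DFFF))

Structurally a 3-byte sequence; payload = 0xDC4D.
But 0xDC4D is in U+D800–U+DFFF, the surrogate range. Surrogates are not Unicode scalar values and are forbidden in UTF-8.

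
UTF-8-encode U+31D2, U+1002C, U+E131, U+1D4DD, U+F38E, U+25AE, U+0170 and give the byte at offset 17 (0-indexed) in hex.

U+31D2 → 3-byte form E3 87 92 at offsets 0–2.
U+1002C → 4-byte form F0 90 80 AC at offsets 3–6.
U+E131 → 3-byte form EE 84 B1 at offsets 7–9.
U+1D4DD → 4-byte form F0 9D 93 9D at offsets 10–13.
U+F38E → 3-byte form EF 8E 8E at offsets 14–16.
U+25AE → 3-byte form E2 96 AE at offsets 17–19.
Offset 17 falls in char 6's range; it's byte 1 of E2 96 AE = 0xE2.

0xE2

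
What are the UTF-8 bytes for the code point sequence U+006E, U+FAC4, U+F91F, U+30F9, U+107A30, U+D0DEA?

U+006E: 1-byte form → 6E.
U+FAC4: 3-byte form → EF AB 84.
U+F91F: 3-byte form → EF A4 9F.
U+30F9: 3-byte form → E3 83 B9.
U+107A30: 4-byte form → F4 87 A8 B0.
U+D0DEA: 4-byte form → F3 90 B7 AA.
Concatenated (18 bytes): 6E EF AB 84 EF A4 9F E3 83 B9 F4 87 A8 B0 F3 90 B7 AA.

6E EF AB 84 EF A4 9F E3 83 B9 F4 87 A8 B0 F3 90 B7 AA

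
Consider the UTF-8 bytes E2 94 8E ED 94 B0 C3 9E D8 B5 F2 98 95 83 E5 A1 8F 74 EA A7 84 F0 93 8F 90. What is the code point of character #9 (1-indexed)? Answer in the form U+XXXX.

Offset 0: leading byte 0xE2 = 11100010 → 3-byte char #1 = E2 94 8E.
Offset 3: leading byte 0xED = 11101101 → 3-byte char #2 = ED 94 B0.
Offset 6: leading byte 0xC3 = 11000011 → 2-byte char #3 = C3 9E.
Offset 8: leading byte 0xD8 = 11011000 → 2-byte char #4 = D8 B5.
Offset 10: leading byte 0xF2 = 11110010 → 4-byte char #5 = F2 98 95 83.
Offset 14: leading byte 0xE5 = 11100101 → 3-byte char #6 = E5 A1 8F.
Offset 17: leading byte 0x74 = 01110100 → 1-byte char #7 = 74.
Offset 18: leading byte 0xEA = 11101010 → 3-byte char #8 = EA A7 84.
Offset 21: leading byte 0xF0 = 11110000 → 4-byte char #9 = F0 93 8F 90.
Leading byte 0xF0 = 11110000 matches 11110xxx → 4-byte sequence.
Byte 1: 0xF0 = 11110000, payload 000 (3 bits).
Byte 2: 0x93 = 10010011 (10xxxxxx ✓), payload 010011.
Byte 3: 0x8F = 10001111 (10xxxxxx ✓), payload 001111.
Byte 4: 0x90 = 10010000 (10xxxxxx ✓), payload 010000.
Concatenate: 000010011001111010000 = 0x133D0 (21 bits → U+133D0).

U+133D0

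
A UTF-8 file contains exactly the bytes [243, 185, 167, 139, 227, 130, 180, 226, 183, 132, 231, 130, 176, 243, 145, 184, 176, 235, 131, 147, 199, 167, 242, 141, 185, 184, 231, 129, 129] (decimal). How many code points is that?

9

Byte at offset 0: 0xF3 = 11110011 → 4-byte char (#1). Advance 4.
Byte at offset 4: 0xE3 = 11100011 → 3-byte char (#2). Advance 3.
Byte at offset 7: 0xE2 = 11100010 → 3-byte char (#3). Advance 3.
Byte at offset 10: 0xE7 = 11100111 → 3-byte char (#4). Advance 3.
Byte at offset 13: 0xF3 = 11110011 → 4-byte char (#5). Advance 4.
Byte at offset 17: 0xEB = 11101011 → 3-byte char (#6). Advance 3.
Byte at offset 20: 0xC7 = 11000111 → 2-byte char (#7). Advance 2.
Byte at offset 22: 0xF2 = 11110010 → 4-byte char (#8). Advance 4.
Byte at offset 26: 0xE7 = 11100111 → 3-byte char (#9). Advance 3.
Reached end at offset 29 after 9 code points.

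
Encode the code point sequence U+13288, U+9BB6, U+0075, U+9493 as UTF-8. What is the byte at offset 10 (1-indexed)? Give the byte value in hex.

1-indexed offset 10 is 0-indexed offset 9.
U+13288 → 4-byte form F0 93 8A 88 at offsets 0–3.
U+9BB6 → 3-byte form E9 AE B6 at offsets 4–6.
U+0075 → 1-byte form 75 at offsets 7–7.
U+9493 → 3-byte form E9 92 93 at offsets 8–10.
Offset 9 falls in char 4's range; it's byte 2 of E9 92 93 = 0x92.

0x92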